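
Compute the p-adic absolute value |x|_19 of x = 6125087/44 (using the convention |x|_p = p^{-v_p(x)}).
|6125087/44|_19 = 1/130321

Step 1 — compute v_19(x) by factoring powers of 19 out of the numerator and denominator: v_19(6125087/44) = 4. Step 2 — apply |x|_p = p^{-v_p(x)} = 19^{-4} = 1/130321.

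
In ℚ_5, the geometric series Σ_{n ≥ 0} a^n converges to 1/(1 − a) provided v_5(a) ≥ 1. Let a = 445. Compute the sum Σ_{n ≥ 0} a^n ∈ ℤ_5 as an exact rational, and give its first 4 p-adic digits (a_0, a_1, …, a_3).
Σ a^n = 1/(1 − a) = -1/444;  first 4 digits = (1, 4, 3, 1)

v_5(a) = 1 ≥ 1, so the series converges in ℤ_5 to 1/(1 − a) = 1/(1 − 445) = -1/444. Expand this rational in ℤ_5: compute digits iteratively via d_i = x_i mod 5, x_{i+1} = (x_i − d_i)/5. The first 4 digits are (1, 4, 3, 1).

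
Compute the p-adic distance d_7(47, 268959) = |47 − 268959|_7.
d_7(47, 268959) = 1/16807

Step 1 — x − y = 47 − 268959 = -268912. Step 2 — v_7(-268912) = 5 (factor: -268912 = −(7^5 · 16); the sign does not affect v_p). Step 3 — |x − y|_7 = 7^{-5} = 1/16807.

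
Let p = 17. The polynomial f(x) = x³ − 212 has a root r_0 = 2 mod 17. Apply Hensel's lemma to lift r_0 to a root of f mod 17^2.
r_1 = 19 (mod 289)

Hensel: r_{i+1} = r_i − f(r_i)/f′(r_i) mod 17^{i+2}, where f′(x) = 3x². Iterate:
  r_0 = 2 (mod 17)
  r_1 = 19 (mod 289)
Final: r = 19 with f(r) ≡ 0 mod 17^2.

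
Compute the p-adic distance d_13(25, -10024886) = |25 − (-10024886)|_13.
d_13(25, -10024886) = 1/371293

Step 1 — x − y = 25 − (-10024886) = 10024911. Step 2 — v_13(10024911) = 5 (factor: 10024911 = (13^5 · 27); the sign does not affect v_p). Step 3 — |x − y|_13 = 13^{-5} = 1/371293.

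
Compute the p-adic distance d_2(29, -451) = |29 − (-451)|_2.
d_2(29, -451) = 1/32

Step 1 — x − y = 29 − (-451) = 480. Step 2 — v_2(480) = 5 (factor: 480 = (2^5 · 15); the sign does not affect v_p). Step 3 — |x − y|_2 = 2^{-5} = 1/32.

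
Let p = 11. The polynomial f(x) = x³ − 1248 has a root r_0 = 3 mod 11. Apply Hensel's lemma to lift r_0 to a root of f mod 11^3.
r_2 = 1070 (mod 1331)

Hensel: r_{i+1} = r_i − f(r_i)/f′(r_i) mod 11^{i+2}, where f′(x) = 3x². Iterate:
  r_0 = 3 (mod 11)
  r_1 = 102 (mod 121)
  r_2 = 1070 (mod 1331)
Final: r = 1070 with f(r) ≡ 0 mod 11^3.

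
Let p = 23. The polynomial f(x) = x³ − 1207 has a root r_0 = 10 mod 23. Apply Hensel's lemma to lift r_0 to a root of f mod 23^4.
r_3 = 64226 (mod 279841)

Hensel: r_{i+1} = r_i − f(r_i)/f′(r_i) mod 23^{i+2}, where f′(x) = 3x². Iterate:
  r_0 = 10 (mod 23)
  r_1 = 217 (mod 529)
  r_2 = 3391 (mod 12167)
  r_3 = 64226 (mod 279841)
Final: r = 64226 with f(r) ≡ 0 mod 23^4.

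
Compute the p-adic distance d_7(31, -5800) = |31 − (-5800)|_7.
d_7(31, -5800) = 1/343

Step 1 — x − y = 31 − (-5800) = 5831. Step 2 — v_7(5831) = 3 (factor: 5831 = (7^3 · 17); the sign does not affect v_p). Step 3 — |x − y|_7 = 7^{-3} = 1/343.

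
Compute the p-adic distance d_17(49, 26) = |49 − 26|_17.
d_17(49, 26) = 1

Step 1 — x − y = 49 − 26 = 23. Step 2 — v_17(23) = 0 (factor: 23 = (17^0 · 23); the sign does not affect v_p). Step 3 — |x − y|_17 = 17^{0} = 1.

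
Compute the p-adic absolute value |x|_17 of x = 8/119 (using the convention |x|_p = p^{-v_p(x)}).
|8/119|_17 = 17

Step 1 — compute v_17(x) by factoring powers of 17 out of the numerator and denominator: v_17(8/119) = -1. Step 2 — apply |x|_p = p^{-v_p(x)} = 17^{1} = 17.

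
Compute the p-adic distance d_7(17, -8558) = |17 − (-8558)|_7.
d_7(17, -8558) = 1/343

Step 1 — x − y = 17 − (-8558) = 8575. Step 2 — v_7(8575) = 3 (factor: 8575 = (7^3 · 25); the sign does not affect v_p). Step 3 — |x − y|_7 = 7^{-3} = 1/343.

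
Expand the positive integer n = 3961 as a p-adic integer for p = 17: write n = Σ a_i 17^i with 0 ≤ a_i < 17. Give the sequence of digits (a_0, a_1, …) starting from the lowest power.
(a_0, a_1, …) = (0, 12, 13)

Repeated division by 17 gives the digits low-to-high: 3961 = 12·17^1 + 13·17^2. Digit sequence: (0, 12, 13).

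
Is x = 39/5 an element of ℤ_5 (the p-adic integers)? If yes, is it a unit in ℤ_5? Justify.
x ∉ ℤ_5 (v_5(x) = -1 < 0)

ℤ_5 = {x ∈ ℚ_5 : v_5(x) ≥ 0} and ℤ_5^× = {x ∈ ℤ_5 : v_5(x) = 0}. Here v_5(39/5) = v_5(num) − v_5(den) = -1; compare against these criteria.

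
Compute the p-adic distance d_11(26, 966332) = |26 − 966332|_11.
d_11(26, 966332) = 1/161051

Step 1 — x − y = 26 − 966332 = -966306. Step 2 — v_11(-966306) = 5 (factor: -966306 = −(11^5 · 6); the sign does not affect v_p). Step 3 — |x − y|_11 = 11^{-5} = 1/161051.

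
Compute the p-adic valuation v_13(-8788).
v_13(-8788) = 3

v_13(n) is the largest exponent k such that 13^k divides n. Factor out: -8788 = -13^3 · 4. (Sign doesn't affect v_p.) So v_13(-8788) = 3.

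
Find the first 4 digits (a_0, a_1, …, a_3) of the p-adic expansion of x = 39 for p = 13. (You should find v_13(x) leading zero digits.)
(a_0, …, a_3) = (0, 3, 0, 0)

v_13(39) = 1, so a_0 = ... = a_0 = 0. Factor out: x = 13^1 · u with u = 3 a unit in ℤ_13. Expand u iteratively via a_{v+i} = u_i mod 13, u_{i+1} = (u_i − a_{v+i})/13:
  u_0 = 3;  a_1 = 3;  u_1 = (u_0 − 3)/13 = 0
  u_1 = 0;  a_2 = 0;  u_2 = (u_1 − 0)/13 = 0
  u_2 = 0;  a_3 = 0;  u_3 = (u_2 − 0)/13 = 0
Digits: (0, 3, 0, 0).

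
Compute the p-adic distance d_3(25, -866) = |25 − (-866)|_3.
d_3(25, -866) = 1/81

Step 1 — x − y = 25 − (-866) = 891. Step 2 — v_3(891) = 4 (factor: 891 = (3^4 · 11); the sign does not affect v_p). Step 3 — |x − y|_3 = 3^{-4} = 1/81.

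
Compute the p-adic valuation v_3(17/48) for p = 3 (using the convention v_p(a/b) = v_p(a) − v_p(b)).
v_3(17/48) = -1

Factor powers of 3 from the numerator and denominator of the reduced fraction: 17 = 3^0 · 17 and 48 = 3^1 · 16. Apply v_p(a/b) = v_p(a) − v_p(b): v_3(17/48) = 0 − 1 = -1.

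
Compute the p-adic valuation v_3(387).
v_3(387) = 2

v_3(n) is the largest exponent k such that 3^k divides n. Factor out: 387 = 3^2 · 43. (Sign doesn't affect v_p.) So v_3(387) = 2.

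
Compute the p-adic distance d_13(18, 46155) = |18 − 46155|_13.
d_13(18, 46155) = 1/2197

Step 1 — x − y = 18 − 46155 = -46137. Step 2 — v_13(-46137) = 3 (factor: -46137 = −(13^3 · 21); the sign does not affect v_p). Step 3 — |x − y|_13 = 13^{-3} = 1/2197.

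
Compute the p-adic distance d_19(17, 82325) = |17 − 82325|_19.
d_19(17, 82325) = 1/6859

Step 1 — x − y = 17 − 82325 = -82308. Step 2 — v_19(-82308) = 3 (factor: -82308 = −(19^3 · 12); the sign does not affect v_p). Step 3 — |x − y|_19 = 19^{-3} = 1/6859.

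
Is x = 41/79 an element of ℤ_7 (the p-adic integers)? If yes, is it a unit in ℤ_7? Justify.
x ∈ ℤ_7^× (unit); v_7(x) = 0

ℤ_7 = {x ∈ ℚ_7 : v_7(x) ≥ 0} and ℤ_7^× = {x ∈ ℤ_7 : v_7(x) = 0}. Here v_7(41/79) = v_7(num) − v_7(den) = 0; compare against these criteria.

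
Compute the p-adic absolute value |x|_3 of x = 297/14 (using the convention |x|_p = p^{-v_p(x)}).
|297/14|_3 = 1/27

Step 1 — compute v_3(x) by factoring powers of 3 out of the numerator and denominator: v_3(297/14) = 3. Step 2 — apply |x|_p = p^{-v_p(x)} = 3^{-3} = 1/27.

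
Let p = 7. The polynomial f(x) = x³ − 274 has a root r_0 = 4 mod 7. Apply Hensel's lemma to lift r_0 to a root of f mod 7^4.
r_3 = 1803 (mod 2401)

Hensel: r_{i+1} = r_i − f(r_i)/f′(r_i) mod 7^{i+2}, where f′(x) = 3x². Iterate:
  r_0 = 4 (mod 7)
  r_1 = 39 (mod 49)
  r_2 = 88 (mod 343)
  r_3 = 1803 (mod 2401)
Final: r = 1803 with f(r) ≡ 0 mod 7^4.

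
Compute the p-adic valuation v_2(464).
v_2(464) = 4

v_2(n) is the largest exponent k such that 2^k divides n. Factor out: 464 = 2^4 · 29. (Sign doesn't affect v_p.) So v_2(464) = 4.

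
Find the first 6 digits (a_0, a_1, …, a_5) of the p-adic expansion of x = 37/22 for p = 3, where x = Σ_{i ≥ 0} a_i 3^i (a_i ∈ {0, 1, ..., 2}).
(a_0, …, a_5) = (1, 2, 2, 2, 0, 2)

v_3(37/22) = 0 (numerator and denominator both coprime to 3), so x ∈ ℤ_3^×. Compute digits iteratively via a_i = x_i mod 3, x_{i+1} = (x_i − a_i)/3, with x_0 = x:
  x_0 = 37/22;  a_0 = 1;  x_1 = (x_0 − 1)/3 = 5/22
  x_1 = 5/22;  a_1 = 2;  x_2 = (x_1 − 2)/3 = -13/22
  x_2 = -13/22;  a_2 = 2;  x_3 = (x_2 − 2)/3 = -19/22
  x_3 = -19/22;  a_3 = 2;  x_4 = (x_3 − 2)/3 = -21/22
  x_4 = -21/22;  a_4 = 0;  x_5 = (x_4 − 0)/3 = -7/22
  x_5 = -7/22;  a_5 = 2;  x_6 = (x_5 − 2)/3 = -17/22
Digits: (1, 2, 2, 2, 0, 2).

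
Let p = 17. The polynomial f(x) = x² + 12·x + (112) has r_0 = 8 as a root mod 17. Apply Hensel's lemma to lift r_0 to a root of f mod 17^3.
r_2 = 4292 (mod 4913)

Hensel: r_{i+1} = r_i − f(r_i)·(f′(r_i))^{-1} mod 17^{i+2}, f′(x) = 2x + 12. Iterate:
  r_0 = 8 (mod 17)
  r_1 = 246 (mod 289)
  r_2 = 4292 (mod 4913)
Final: r = 4292 satisfies f(r) ≡ 0 mod 17^3.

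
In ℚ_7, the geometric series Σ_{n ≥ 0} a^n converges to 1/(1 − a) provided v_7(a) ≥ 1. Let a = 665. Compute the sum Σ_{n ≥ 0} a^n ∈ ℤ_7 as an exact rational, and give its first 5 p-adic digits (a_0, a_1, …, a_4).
Σ a^n = 1/(1 − a) = -1/664;  first 5 digits = (1, 4, 1, 4, 2)

v_7(a) = 1 ≥ 1, so the series converges in ℤ_7 to 1/(1 − a) = 1/(1 − 665) = -1/664. Expand this rational in ℤ_7: compute digits iteratively via d_i = x_i mod 7, x_{i+1} = (x_i − d_i)/7. The first 5 digits are (1, 4, 1, 4, 2).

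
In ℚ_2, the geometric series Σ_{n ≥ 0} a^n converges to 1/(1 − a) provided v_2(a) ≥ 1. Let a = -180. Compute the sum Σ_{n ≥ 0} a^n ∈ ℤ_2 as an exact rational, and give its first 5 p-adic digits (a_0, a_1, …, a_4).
Σ a^n = 1/(1 − a) = 1/181;  first 5 digits = (1, 0, 1, 1, 1)

v_2(a) = 2 ≥ 1, so the series converges in ℤ_2 to 1/(1 − a) = 1/(1 − (-180)) = 1/181. Expand this rational in ℤ_2: compute digits iteratively via d_i = x_i mod 2, x_{i+1} = (x_i − d_i)/2. The first 5 digits are (1, 0, 1, 1, 1).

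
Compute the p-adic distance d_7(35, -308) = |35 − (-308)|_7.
d_7(35, -308) = 1/343

Step 1 — x − y = 35 − (-308) = 343. Step 2 — v_7(343) = 3 (factor: 343 = (7^3 · 1); the sign does not affect v_p). Step 3 — |x − y|_7 = 7^{-3} = 1/343.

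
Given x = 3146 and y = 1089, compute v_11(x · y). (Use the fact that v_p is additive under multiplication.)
v_11(3425994) = 4

v_p(x) = 2 (factor: 3146 = 11^2 · 26); v_p(y) = 2 (factor: 1089 = 11^2 · 9). Additivity: v_p(xy) = v_p(x) + v_p(y) = 2 + 2 = 4. (Direct check: xy = 3425994 = 11^4 · (234).)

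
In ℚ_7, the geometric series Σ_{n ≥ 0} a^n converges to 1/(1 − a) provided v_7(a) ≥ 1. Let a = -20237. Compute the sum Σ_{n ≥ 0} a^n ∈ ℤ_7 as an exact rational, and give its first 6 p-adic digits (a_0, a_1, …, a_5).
Σ a^n = 1/(1 − a) = 1/20238;  first 6 digits = (1, 0, 0, 4, 5, 5)

v_7(a) = 3 ≥ 1, so the series converges in ℤ_7 to 1/(1 − a) = 1/(1 − (-20237)) = 1/20238. Expand this rational in ℤ_7: compute digits iteratively via d_i = x_i mod 7, x_{i+1} = (x_i − d_i)/7. The first 6 digits are (1, 0, 0, 4, 5, 5).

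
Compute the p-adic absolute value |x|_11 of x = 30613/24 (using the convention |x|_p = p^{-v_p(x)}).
|30613/24|_11 = 1/1331

Step 1 — compute v_11(x) by factoring powers of 11 out of the numerator and denominator: v_11(30613/24) = 3. Step 2 — apply |x|_p = p^{-v_p(x)} = 11^{-3} = 1/1331.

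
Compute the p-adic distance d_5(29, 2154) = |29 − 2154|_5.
d_5(29, 2154) = 1/125

Step 1 — x − y = 29 − 2154 = -2125. Step 2 — v_5(-2125) = 3 (factor: -2125 = −(5^3 · 17); the sign does not affect v_p). Step 3 — |x − y|_5 = 5^{-3} = 1/125.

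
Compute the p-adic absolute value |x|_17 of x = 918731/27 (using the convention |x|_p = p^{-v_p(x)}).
|918731/27|_17 = 1/83521

Step 1 — compute v_17(x) by factoring powers of 17 out of the numerator and denominator: v_17(918731/27) = 4. Step 2 — apply |x|_p = p^{-v_p(x)} = 17^{-4} = 1/83521.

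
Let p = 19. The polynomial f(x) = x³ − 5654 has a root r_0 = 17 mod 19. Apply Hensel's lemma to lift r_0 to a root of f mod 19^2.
r_1 = 169 (mod 361)

Hensel: r_{i+1} = r_i − f(r_i)/f′(r_i) mod 19^{i+2}, where f′(x) = 3x². Iterate:
  r_0 = 17 (mod 19)
  r_1 = 169 (mod 361)
Final: r = 169 with f(r) ≡ 0 mod 19^2.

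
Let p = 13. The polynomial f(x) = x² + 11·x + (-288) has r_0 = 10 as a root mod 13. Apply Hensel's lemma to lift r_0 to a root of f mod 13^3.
r_2 = 634 (mod 2197)

Hensel: r_{i+1} = r_i − f(r_i)·(f′(r_i))^{-1} mod 13^{i+2}, f′(x) = 2x + 11. Iterate:
  r_0 = 10 (mod 13)
  r_1 = 127 (mod 169)
  r_2 = 634 (mod 2197)
Final: r = 634 satisfies f(r) ≡ 0 mod 13^3.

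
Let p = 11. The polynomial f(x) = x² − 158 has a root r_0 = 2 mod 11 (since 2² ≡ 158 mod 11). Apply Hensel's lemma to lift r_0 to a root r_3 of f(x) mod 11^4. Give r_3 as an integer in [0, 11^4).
r_3 = 13895 (mod 14641)

Hensel's recurrence: r_{i+1} = r_i − f(r_i)·(f′(r_i))^{-1} mod 11^{i+2}, with f′(x) = 2x. Iterate:
  r_0 = 2 (mod 11)
  r_1 = 101 (mod 121)
  r_2 = 585 (mod 1331)
  r_3 = 13895 (mod 14641)
Final: r_3 = 13895, and one checks f(r_3) ≡ 0 mod 11^4.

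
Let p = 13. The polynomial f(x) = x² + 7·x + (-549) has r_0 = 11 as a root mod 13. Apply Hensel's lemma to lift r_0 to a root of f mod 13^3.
r_2 = 1142 (mod 2197)

Hensel: r_{i+1} = r_i − f(r_i)·(f′(r_i))^{-1} mod 13^{i+2}, f′(x) = 2x + 7. Iterate:
  r_0 = 11 (mod 13)
  r_1 = 128 (mod 169)
  r_2 = 1142 (mod 2197)
Final: r = 1142 satisfies f(r) ≡ 0 mod 13^3.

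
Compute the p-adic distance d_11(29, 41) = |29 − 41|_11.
d_11(29, 41) = 1

Step 1 — x − y = 29 − 41 = -12. Step 2 — v_11(-12) = 0 (factor: -12 = −(11^0 · 12); the sign does not affect v_p). Step 3 — |x − y|_11 = 11^{0} = 1.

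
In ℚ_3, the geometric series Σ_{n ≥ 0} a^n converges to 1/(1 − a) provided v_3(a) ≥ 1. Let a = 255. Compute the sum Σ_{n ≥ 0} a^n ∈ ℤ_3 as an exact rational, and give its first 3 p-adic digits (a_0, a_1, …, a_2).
Σ a^n = 1/(1 − a) = -1/254;  first 3 digits = (1, 1, 2)

v_3(a) = 1 ≥ 1, so the series converges in ℤ_3 to 1/(1 − a) = 1/(1 − 255) = -1/254. Expand this rational in ℤ_3: compute digits iteratively via d_i = x_i mod 3, x_{i+1} = (x_i − d_i)/3. The first 3 digits are (1, 1, 2).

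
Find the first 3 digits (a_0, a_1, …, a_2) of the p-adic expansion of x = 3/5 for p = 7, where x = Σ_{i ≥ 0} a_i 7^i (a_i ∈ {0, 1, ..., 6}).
(a_0, …, a_2) = (2, 4, 5)

v_7(3/5) = 0 (numerator and denominator both coprime to 7), so x ∈ ℤ_7^×. Compute digits iteratively via a_i = x_i mod 7, x_{i+1} = (x_i − a_i)/7, with x_0 = x:
  x_0 = 3/5;  a_0 = 2;  x_1 = (x_0 − 2)/7 = -1/5
  x_1 = -1/5;  a_1 = 4;  x_2 = (x_1 − 4)/7 = -3/5
  x_2 = -3/5;  a_2 = 5;  x_3 = (x_2 − 5)/7 = -4/5
Digits: (2, 4, 5).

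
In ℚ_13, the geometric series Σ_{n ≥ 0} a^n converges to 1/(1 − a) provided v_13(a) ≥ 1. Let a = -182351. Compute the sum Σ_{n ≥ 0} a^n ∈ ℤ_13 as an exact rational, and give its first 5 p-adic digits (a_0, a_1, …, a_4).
Σ a^n = 1/(1 − a) = 1/182352;  first 5 digits = (1, 0, 0, 8, 6)

v_13(a) = 3 ≥ 1, so the series converges in ℤ_13 to 1/(1 − a) = 1/(1 − (-182351)) = 1/182352. Expand this rational in ℤ_13: compute digits iteratively via d_i = x_i mod 13, x_{i+1} = (x_i − d_i)/13. The first 5 digits are (1, 0, 0, 8, 6).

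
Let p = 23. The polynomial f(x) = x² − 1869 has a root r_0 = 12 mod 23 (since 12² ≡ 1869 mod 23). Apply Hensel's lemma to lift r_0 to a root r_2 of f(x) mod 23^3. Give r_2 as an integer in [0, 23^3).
r_2 = 3853 (mod 12167)

Hensel's recurrence: r_{i+1} = r_i − f(r_i)·(f′(r_i))^{-1} mod 23^{i+2}, with f′(x) = 2x. Iterate:
  r_0 = 12 (mod 23)
  r_1 = 150 (mod 529)
  r_2 = 3853 (mod 12167)
Final: r_2 = 3853, and one checks f(r_2) ≡ 0 mod 23^3.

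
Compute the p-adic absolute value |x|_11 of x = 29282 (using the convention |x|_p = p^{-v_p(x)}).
|29282|_11 = 1/14641

Step 1 — compute v_11(x) by factoring powers of 11 out of the numerator and denominator: v_11(29282) = 4. Step 2 — apply |x|_p = p^{-v_p(x)} = 11^{-4} = 1/14641.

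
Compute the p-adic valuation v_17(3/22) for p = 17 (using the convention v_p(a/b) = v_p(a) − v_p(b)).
v_17(3/22) = 0

Factor powers of 17 from the numerator and denominator of the reduced fraction: 3 = 17^0 · 3 and 22 = 17^0 · 22. Apply v_p(a/b) = v_p(a) − v_p(b): v_17(3/22) = 0 − 0 = 0.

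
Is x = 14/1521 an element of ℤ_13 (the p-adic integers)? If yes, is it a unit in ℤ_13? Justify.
x ∉ ℤ_13 (v_13(x) = -2 < 0)

ℤ_13 = {x ∈ ℚ_13 : v_13(x) ≥ 0} and ℤ_13^× = {x ∈ ℤ_13 : v_13(x) = 0}. Here v_13(14/1521) = v_13(num) − v_13(den) = -2; compare against these criteria.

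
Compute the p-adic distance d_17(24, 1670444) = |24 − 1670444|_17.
d_17(24, 1670444) = 1/83521

Step 1 — x − y = 24 − 1670444 = -1670420. Step 2 — v_17(-1670420) = 4 (factor: -1670420 = −(17^4 · 20); the sign does not affect v_p). Step 3 — |x − y|_17 = 17^{-4} = 1/83521.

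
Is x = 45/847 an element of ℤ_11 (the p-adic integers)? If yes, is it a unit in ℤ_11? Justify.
x ∉ ℤ_11 (v_11(x) = -2 < 0)

ℤ_11 = {x ∈ ℚ_11 : v_11(x) ≥ 0} and ℤ_11^× = {x ∈ ℤ_11 : v_11(x) = 0}. Here v_11(45/847) = v_11(num) − v_11(den) = -2; compare against these criteria.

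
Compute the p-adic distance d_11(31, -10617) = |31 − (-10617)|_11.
d_11(31, -10617) = 1/1331

Step 1 — x − y = 31 − (-10617) = 10648. Step 2 — v_11(10648) = 3 (factor: 10648 = (11^3 · 8); the sign does not affect v_p). Step 3 — |x − y|_11 = 11^{-3} = 1/1331.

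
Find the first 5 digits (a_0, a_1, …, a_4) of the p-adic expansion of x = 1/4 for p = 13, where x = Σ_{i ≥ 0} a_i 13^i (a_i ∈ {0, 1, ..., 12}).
(a_0, …, a_4) = (10, 9, 9, 9, 9)

v_13(1/4) = 0 (numerator and denominator both coprime to 13), so x ∈ ℤ_13^×. Compute digits iteratively via a_i = x_i mod 13, x_{i+1} = (x_i − a_i)/13, with x_0 = x:
  x_0 = 1/4;  a_0 = 10;  x_1 = (x_0 − 10)/13 = -3/4
  x_1 = -3/4;  a_1 = 9;  x_2 = (x_1 − 9)/13 = -3/4
  x_2 = -3/4;  a_2 = 9;  x_3 = (x_2 − 9)/13 = -3/4
  x_3 = -3/4;  a_3 = 9;  x_4 = (x_3 − 9)/13 = -3/4
  x_4 = -3/4;  a_4 = 9;  x_5 = (x_4 − 9)/13 = -3/4
Digits: (10, 9, 9, 9, 9).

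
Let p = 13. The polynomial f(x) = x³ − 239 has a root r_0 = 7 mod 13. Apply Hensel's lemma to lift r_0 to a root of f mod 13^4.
r_3 = 5051 (mod 28561)

Hensel: r_{i+1} = r_i − f(r_i)/f′(r_i) mod 13^{i+2}, where f′(x) = 3x². Iterate:
  r_0 = 7 (mod 13)
  r_1 = 150 (mod 169)
  r_2 = 657 (mod 2197)
  r_3 = 5051 (mod 28561)
Final: r = 5051 with f(r) ≡ 0 mod 13^4.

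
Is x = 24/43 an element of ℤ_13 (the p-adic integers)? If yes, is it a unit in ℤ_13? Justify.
x ∈ ℤ_13^× (unit); v_13(x) = 0

ℤ_13 = {x ∈ ℚ_13 : v_13(x) ≥ 0} and ℤ_13^× = {x ∈ ℤ_13 : v_13(x) = 0}. Here v_13(24/43) = v_13(num) − v_13(den) = 0; compare against these criteria.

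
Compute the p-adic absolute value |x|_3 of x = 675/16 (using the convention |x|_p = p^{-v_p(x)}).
|675/16|_3 = 1/27

Step 1 — compute v_3(x) by factoring powers of 3 out of the numerator and denominator: v_3(675/16) = 3. Step 2 — apply |x|_p = p^{-v_p(x)} = 3^{-3} = 1/27.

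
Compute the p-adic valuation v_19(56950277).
v_19(56950277) = 5

v_19(n) is the largest exponent k such that 19^k divides n. Factor out: 56950277 = 19^5 · 23. (Sign doesn't affect v_p.) So v_19(56950277) = 5.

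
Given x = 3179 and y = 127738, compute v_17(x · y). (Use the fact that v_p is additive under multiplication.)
v_17(406079102) = 5

v_p(x) = 2 (factor: 3179 = 17^2 · 11); v_p(y) = 3 (factor: 127738 = 17^3 · 26). Additivity: v_p(xy) = v_p(x) + v_p(y) = 2 + 3 = 5. (Direct check: xy = 406079102 = 17^5 · (286).)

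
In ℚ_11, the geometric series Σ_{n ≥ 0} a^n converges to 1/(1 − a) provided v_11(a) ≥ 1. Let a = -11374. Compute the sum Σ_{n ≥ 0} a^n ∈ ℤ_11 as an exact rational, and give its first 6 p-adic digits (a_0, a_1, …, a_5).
Σ a^n = 1/(1 − a) = 1/11375;  first 6 digits = (1, 0, 5, 2, 2, 0)

v_11(a) = 2 ≥ 1, so the series converges in ℤ_11 to 1/(1 − a) = 1/(1 − (-11374)) = 1/11375. Expand this rational in ℤ_11: compute digits iteratively via d_i = x_i mod 11, x_{i+1} = (x_i − d_i)/11. The first 6 digits are (1, 0, 5, 2, 2, 0).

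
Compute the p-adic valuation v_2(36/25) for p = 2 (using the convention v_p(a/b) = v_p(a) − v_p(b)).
v_2(36/25) = 2

Factor powers of 2 from the numerator and denominator of the reduced fraction: 36 = 2^2 · 9 and 25 = 2^0 · 25. Apply v_p(a/b) = v_p(a) − v_p(b): v_2(36/25) = 2 − 0 = 2.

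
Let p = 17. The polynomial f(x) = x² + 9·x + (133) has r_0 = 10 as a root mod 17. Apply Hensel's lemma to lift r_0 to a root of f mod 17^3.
r_2 = 248 (mod 4913)

Hensel: r_{i+1} = r_i − f(r_i)·(f′(r_i))^{-1} mod 17^{i+2}, f′(x) = 2x + 9. Iterate:
  r_0 = 10 (mod 17)
  r_1 = 248 (mod 289)
  r_2 = 248 (mod 4913)
Final: r = 248 satisfies f(r) ≡ 0 mod 17^3.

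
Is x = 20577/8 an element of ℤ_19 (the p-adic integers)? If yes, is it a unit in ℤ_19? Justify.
x ∈ ℤ_19 but not a unit; v_19(x) = 3 > 0

ℤ_19 = {x ∈ ℚ_19 : v_19(x) ≥ 0} and ℤ_19^× = {x ∈ ℤ_19 : v_19(x) = 0}. Here v_19(20577/8) = v_19(num) − v_19(den) = 3; compare against these criteria.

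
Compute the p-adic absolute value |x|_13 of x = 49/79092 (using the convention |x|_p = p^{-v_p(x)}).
|49/79092|_13 = 2197

Step 1 — compute v_13(x) by factoring powers of 13 out of the numerator and denominator: v_13(49/79092) = -3. Step 2 — apply |x|_p = p^{-v_p(x)} = 13^{3} = 2197.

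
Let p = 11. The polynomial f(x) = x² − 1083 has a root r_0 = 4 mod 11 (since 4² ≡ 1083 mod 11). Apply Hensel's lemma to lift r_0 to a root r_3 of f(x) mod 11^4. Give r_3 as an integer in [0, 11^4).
r_3 = 2996 (mod 14641)

Hensel's recurrence: r_{i+1} = r_i − f(r_i)·(f′(r_i))^{-1} mod 11^{i+2}, with f′(x) = 2x. Iterate:
  r_0 = 4 (mod 11)
  r_1 = 92 (mod 121)
  r_2 = 334 (mod 1331)
  r_3 = 2996 (mod 14641)
Final: r_3 = 2996, and one checks f(r_3) ≡ 0 mod 11^4.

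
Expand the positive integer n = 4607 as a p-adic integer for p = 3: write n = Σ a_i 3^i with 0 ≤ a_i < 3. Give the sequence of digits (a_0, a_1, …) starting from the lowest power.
(a_0, a_1, …) = (2, 2, 1, 2, 2, 0, 0, 2)

Repeated division by 3 gives the digits low-to-high: 4607 = 2 + 2·3^1 + 1·3^2 + 2·3^3 + 2·3^4 + 2·3^7. Digit sequence: (2, 2, 1, 2, 2, 0, 0, 2).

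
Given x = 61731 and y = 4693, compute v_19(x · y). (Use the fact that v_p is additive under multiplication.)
v_19(289703583) = 5

v_p(x) = 3 (factor: 61731 = 19^3 · 9); v_p(y) = 2 (factor: 4693 = 19^2 · 13). Additivity: v_p(xy) = v_p(x) + v_p(y) = 3 + 2 = 5. (Direct check: xy = 289703583 = 19^5 · (117).)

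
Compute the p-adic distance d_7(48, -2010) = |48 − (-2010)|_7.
d_7(48, -2010) = 1/343

Step 1 — x − y = 48 − (-2010) = 2058. Step 2 — v_7(2058) = 3 (factor: 2058 = (7^3 · 6); the sign does not affect v_p). Step 3 — |x − y|_7 = 7^{-3} = 1/343.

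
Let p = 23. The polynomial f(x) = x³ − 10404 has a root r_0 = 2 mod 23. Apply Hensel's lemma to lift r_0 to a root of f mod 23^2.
r_1 = 163 (mod 529)

Hensel: r_{i+1} = r_i − f(r_i)/f′(r_i) mod 23^{i+2}, where f′(x) = 3x². Iterate:
  r_0 = 2 (mod 23)
  r_1 = 163 (mod 529)
Final: r = 163 with f(r) ≡ 0 mod 23^2.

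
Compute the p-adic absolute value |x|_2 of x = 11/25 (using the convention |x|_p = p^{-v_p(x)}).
|11/25|_2 = 1

Step 1 — compute v_2(x) by factoring powers of 2 out of the numerator and denominator: v_2(11/25) = 0. Step 2 — apply |x|_p = p^{-v_p(x)} = 2^{0} = 1.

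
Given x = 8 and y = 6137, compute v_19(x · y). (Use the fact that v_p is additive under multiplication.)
v_19(49096) = 2

v_p(x) = 0 (factor: 8 = 19^0 · 8); v_p(y) = 2 (factor: 6137 = 19^2 · 17). Additivity: v_p(xy) = v_p(x) + v_p(y) = 0 + 2 = 2. (Direct check: xy = 49096 = 19^2 · (136).)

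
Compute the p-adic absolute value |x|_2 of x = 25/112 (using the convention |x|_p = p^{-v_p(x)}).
|25/112|_2 = 16

Step 1 — compute v_2(x) by factoring powers of 2 out of the numerator and denominator: v_2(25/112) = -4. Step 2 — apply |x|_p = p^{-v_p(x)} = 2^{4} = 16.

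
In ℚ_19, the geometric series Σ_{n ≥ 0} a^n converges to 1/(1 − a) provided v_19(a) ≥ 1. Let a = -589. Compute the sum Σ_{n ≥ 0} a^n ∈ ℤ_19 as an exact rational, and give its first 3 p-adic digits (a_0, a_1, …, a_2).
Σ a^n = 1/(1 − a) = 1/590;  first 3 digits = (1, 7, 9)

v_19(a) = 1 ≥ 1, so the series converges in ℤ_19 to 1/(1 − a) = 1/(1 − (-589)) = 1/590. Expand this rational in ℤ_19: compute digits iteratively via d_i = x_i mod 19, x_{i+1} = (x_i − d_i)/19. The first 3 digits are (1, 7, 9).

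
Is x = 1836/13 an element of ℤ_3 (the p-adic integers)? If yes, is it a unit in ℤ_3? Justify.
x ∈ ℤ_3 but not a unit; v_3(x) = 3 > 0

ℤ_3 = {x ∈ ℚ_3 : v_3(x) ≥ 0} and ℤ_3^× = {x ∈ ℤ_3 : v_3(x) = 0}. Here v_3(1836/13) = v_3(num) − v_3(den) = 3; compare against these criteria.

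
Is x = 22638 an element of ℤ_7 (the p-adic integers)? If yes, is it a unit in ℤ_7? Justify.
x ∈ ℤ_7 but not a unit; v_7(x) = 3 > 0

ℤ_7 = {x ∈ ℚ_7 : v_7(x) ≥ 0} and ℤ_7^× = {x ∈ ℤ_7 : v_7(x) = 0}. Here v_7(22638) = v_7(num) − v_7(den) = 3; compare against these criteria.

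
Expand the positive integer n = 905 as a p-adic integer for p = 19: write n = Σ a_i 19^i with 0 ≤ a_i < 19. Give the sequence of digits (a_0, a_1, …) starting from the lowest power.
(a_0, a_1, …) = (12, 9, 2)

Repeated division by 19 gives the digits low-to-high: 905 = 12 + 9·19^1 + 2·19^2. Digit sequence: (12, 9, 2).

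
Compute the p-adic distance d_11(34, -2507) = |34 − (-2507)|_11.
d_11(34, -2507) = 1/121

Step 1 — x − y = 34 − (-2507) = 2541. Step 2 — v_11(2541) = 2 (factor: 2541 = (11^2 · 21); the sign does not affect v_p). Step 3 — |x − y|_11 = 11^{-2} = 1/121.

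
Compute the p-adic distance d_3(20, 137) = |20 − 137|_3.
d_3(20, 137) = 1/9

Step 1 — x − y = 20 − 137 = -117. Step 2 — v_3(-117) = 2 (factor: -117 = −(3^2 · 13); the sign does not affect v_p). Step 3 — |x − y|_3 = 3^{-2} = 1/9.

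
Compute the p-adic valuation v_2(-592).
v_2(-592) = 4

v_2(n) is the largest exponent k such that 2^k divides n. Factor out: -592 = -2^4 · 37. (Sign doesn't affect v_p.) So v_2(-592) = 4.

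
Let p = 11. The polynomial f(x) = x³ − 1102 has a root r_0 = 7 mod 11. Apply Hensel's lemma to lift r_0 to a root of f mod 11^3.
r_2 = 106 (mod 1331)

Hensel: r_{i+1} = r_i − f(r_i)/f′(r_i) mod 11^{i+2}, where f′(x) = 3x². Iterate:
  r_0 = 7 (mod 11)
  r_1 = 106 (mod 121)
  r_2 = 106 (mod 1331)
Final: r = 106 with f(r) ≡ 0 mod 11^3.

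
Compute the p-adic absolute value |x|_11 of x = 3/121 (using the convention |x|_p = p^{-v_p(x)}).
|3/121|_11 = 121

Step 1 — compute v_11(x) by factoring powers of 11 out of the numerator and denominator: v_11(3/121) = -2. Step 2 — apply |x|_p = p^{-v_p(x)} = 11^{2} = 121.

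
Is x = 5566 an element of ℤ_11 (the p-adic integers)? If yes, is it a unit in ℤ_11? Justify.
x ∈ ℤ_11 but not a unit; v_11(x) = 2 > 0

ℤ_11 = {x ∈ ℚ_11 : v_11(x) ≥ 0} and ℤ_11^× = {x ∈ ℤ_11 : v_11(x) = 0}. Here v_11(5566) = v_11(num) − v_11(den) = 2; compare against these criteria.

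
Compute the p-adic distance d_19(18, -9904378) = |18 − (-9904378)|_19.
d_19(18, -9904378) = 1/2476099

Step 1 — x − y = 18 − (-9904378) = 9904396. Step 2 — v_19(9904396) = 5 (factor: 9904396 = (19^5 · 4); the sign does not affect v_p). Step 3 — |x − y|_19 = 19^{-5} = 1/2476099.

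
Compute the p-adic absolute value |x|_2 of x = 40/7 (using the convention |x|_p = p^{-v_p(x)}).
|40/7|_2 = 1/8

Step 1 — compute v_2(x) by factoring powers of 2 out of the numerator and denominator: v_2(40/7) = 3. Step 2 — apply |x|_p = p^{-v_p(x)} = 2^{-3} = 1/8.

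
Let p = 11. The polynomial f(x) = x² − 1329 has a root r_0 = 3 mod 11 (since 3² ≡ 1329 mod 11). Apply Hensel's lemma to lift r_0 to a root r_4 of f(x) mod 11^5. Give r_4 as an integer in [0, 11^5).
r_4 = 107066 (mod 161051)

Hensel's recurrence: r_{i+1} = r_i − f(r_i)·(f′(r_i))^{-1} mod 11^{i+2}, with f′(x) = 2x. Iterate:
  r_0 = 3 (mod 11)
  r_1 = 102 (mod 121)
  r_2 = 586 (mod 1331)
  r_3 = 4579 (mod 14641)
  r_4 = 107066 (mod 161051)
Final: r_4 = 107066, and one checks f(r_4) ≡ 0 mod 11^5.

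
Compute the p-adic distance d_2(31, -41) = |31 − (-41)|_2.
d_2(31, -41) = 1/8

Step 1 — x − y = 31 − (-41) = 72. Step 2 — v_2(72) = 3 (factor: 72 = (2^3 · 9); the sign does not affect v_p). Step 3 — |x − y|_2 = 2^{-3} = 1/8.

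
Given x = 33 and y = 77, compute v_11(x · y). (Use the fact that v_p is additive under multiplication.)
v_11(2541) = 2

v_p(x) = 1 (factor: 33 = 11^1 · 3); v_p(y) = 1 (factor: 77 = 11^1 · 7). Additivity: v_p(xy) = v_p(x) + v_p(y) = 1 + 1 = 2. (Direct check: xy = 2541 = 11^2 · (21).)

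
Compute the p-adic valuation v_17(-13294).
v_17(-13294) = 2

v_17(n) is the largest exponent k such that 17^k divides n. Factor out: -13294 = -17^2 · 46. (Sign doesn't affect v_p.) So v_17(-13294) = 2.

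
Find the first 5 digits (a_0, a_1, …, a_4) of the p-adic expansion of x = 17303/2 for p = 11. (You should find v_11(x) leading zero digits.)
(a_0, …, a_4) = (0, 0, 0, 1, 6)

v_11(17303/2) = 3, so a_0 = ... = a_2 = 0. Factor out: x = 11^3 · u with u = 13/2 a unit in ℤ_11. Expand u iteratively via a_{v+i} = u_i mod 11, u_{i+1} = (u_i − a_{v+i})/11:
  u_0 = 13/2;  a_3 = 1;  u_1 = (u_0 − 1)/11 = 1/2
  u_1 = 1/2;  a_4 = 6;  u_2 = (u_1 − 6)/11 = -1/2
Digits: (0, 0, 0, 1, 6).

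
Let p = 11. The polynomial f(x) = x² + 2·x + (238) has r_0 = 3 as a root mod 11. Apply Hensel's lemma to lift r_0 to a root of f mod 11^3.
r_2 = 894 (mod 1331)

Hensel: r_{i+1} = r_i − f(r_i)·(f′(r_i))^{-1} mod 11^{i+2}, f′(x) = 2x + 2. Iterate:
  r_0 = 3 (mod 11)
  r_1 = 47 (mod 121)
  r_2 = 894 (mod 1331)
Final: r = 894 satisfies f(r) ≡ 0 mod 11^3.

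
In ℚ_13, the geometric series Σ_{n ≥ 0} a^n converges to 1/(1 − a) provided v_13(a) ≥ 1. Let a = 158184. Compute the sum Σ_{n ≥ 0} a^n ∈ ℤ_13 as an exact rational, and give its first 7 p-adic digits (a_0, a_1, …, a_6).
Σ a^n = 1/(1 − a) = -1/158183;  first 7 digits = (1, 0, 0, 7, 5, 0, 10)

v_13(a) = 3 ≥ 1, so the series converges in ℤ_13 to 1/(1 − a) = 1/(1 − 158184) = -1/158183. Expand this rational in ℤ_13: compute digits iteratively via d_i = x_i mod 13, x_{i+1} = (x_i − d_i)/13. The first 7 digits are (1, 0, 0, 7, 5, 0, 10).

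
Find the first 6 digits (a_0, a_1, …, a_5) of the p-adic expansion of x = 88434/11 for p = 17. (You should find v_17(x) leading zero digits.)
(a_0, …, a_5) = (0, 0, 0, 14, 7, 15)

v_17(88434/11) = 3, so a_0 = ... = a_2 = 0. Factor out: x = 17^3 · u with u = 18/11 a unit in ℤ_17. Expand u iteratively via a_{v+i} = u_i mod 17, u_{i+1} = (u_i − a_{v+i})/17:
  u_0 = 18/11;  a_3 = 14;  u_1 = (u_0 − 14)/17 = -8/11
  u_1 = -8/11;  a_4 = 7;  u_2 = (u_1 − 7)/17 = -5/11
  u_2 = -5/11;  a_5 = 15;  u_3 = (u_2 − 15)/17 = -10/11
Digits: (0, 0, 0, 14, 7, 15).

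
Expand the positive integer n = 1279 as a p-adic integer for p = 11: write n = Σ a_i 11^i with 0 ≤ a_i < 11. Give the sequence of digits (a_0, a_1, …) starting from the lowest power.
(a_0, a_1, …) = (3, 6, 10)

Repeated division by 11 gives the digits low-to-high: 1279 = 3 + 6·11^1 + 10·11^2. Digit sequence: (3, 6, 10).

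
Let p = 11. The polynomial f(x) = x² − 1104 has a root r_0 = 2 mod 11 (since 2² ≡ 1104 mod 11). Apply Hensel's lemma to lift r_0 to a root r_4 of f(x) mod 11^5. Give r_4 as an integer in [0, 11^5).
r_4 = 90180 (mod 161051)

Hensel's recurrence: r_{i+1} = r_i − f(r_i)·(f′(r_i))^{-1} mod 11^{i+2}, with f′(x) = 2x. Iterate:
  r_0 = 2 (mod 11)
  r_1 = 35 (mod 121)
  r_2 = 1003 (mod 1331)
  r_3 = 2334 (mod 14641)
  r_4 = 90180 (mod 161051)
Final: r_4 = 90180, and one checks f(r_4) ≡ 0 mod 11^5.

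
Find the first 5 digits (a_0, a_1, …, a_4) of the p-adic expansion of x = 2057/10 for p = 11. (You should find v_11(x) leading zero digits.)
(a_0, …, a_4) = (0, 0, 5, 3, 3)

v_11(2057/10) = 2, so a_0 = ... = a_1 = 0. Factor out: x = 11^2 · u with u = 17/10 a unit in ℤ_11. Expand u iteratively via a_{v+i} = u_i mod 11, u_{i+1} = (u_i − a_{v+i})/11:
  u_0 = 17/10;  a_2 = 5;  u_1 = (u_0 − 5)/11 = -3/10
  u_1 = -3/10;  a_3 = 3;  u_2 = (u_1 − 3)/11 = -3/10
  u_2 = -3/10;  a_4 = 3;  u_3 = (u_2 − 3)/11 = -3/10
Digits: (0, 0, 5, 3, 3).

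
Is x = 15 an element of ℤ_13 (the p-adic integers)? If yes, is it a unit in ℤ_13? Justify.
x ∈ ℤ_13^× (unit); v_13(x) = 0

ℤ_13 = {x ∈ ℚ_13 : v_13(x) ≥ 0} and ℤ_13^× = {x ∈ ℤ_13 : v_13(x) = 0}. Here v_13(15) = v_13(num) − v_13(den) = 0; compare against these criteria.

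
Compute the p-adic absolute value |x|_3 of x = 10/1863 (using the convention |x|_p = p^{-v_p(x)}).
|10/1863|_3 = 81

Step 1 — compute v_3(x) by factoring powers of 3 out of the numerator and denominator: v_3(10/1863) = -4. Step 2 — apply |x|_p = p^{-v_p(x)} = 3^{4} = 81.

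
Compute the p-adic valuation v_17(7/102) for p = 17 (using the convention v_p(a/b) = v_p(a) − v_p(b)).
v_17(7/102) = -1

Factor powers of 17 from the numerator and denominator of the reduced fraction: 7 = 17^0 · 7 and 102 = 17^1 · 6. Apply v_p(a/b) = v_p(a) − v_p(b): v_17(7/102) = 0 − 1 = -1.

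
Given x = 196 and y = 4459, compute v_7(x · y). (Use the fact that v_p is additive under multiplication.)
v_7(873964) = 5

v_p(x) = 2 (factor: 196 = 7^2 · 4); v_p(y) = 3 (factor: 4459 = 7^3 · 13). Additivity: v_p(xy) = v_p(x) + v_p(y) = 2 + 3 = 5. (Direct check: xy = 873964 = 7^5 · (52).)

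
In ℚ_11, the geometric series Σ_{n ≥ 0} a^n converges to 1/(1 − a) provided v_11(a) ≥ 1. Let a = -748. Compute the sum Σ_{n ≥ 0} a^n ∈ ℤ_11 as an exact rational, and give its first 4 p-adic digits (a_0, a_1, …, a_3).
Σ a^n = 1/(1 − a) = 1/749;  first 4 digits = (1, 9, 8, 4)

v_11(a) = 1 ≥ 1, so the series converges in ℤ_11 to 1/(1 − a) = 1/(1 − (-748)) = 1/749. Expand this rational in ℤ_11: compute digits iteratively via d_i = x_i mod 11, x_{i+1} = (x_i − d_i)/11. The first 4 digits are (1, 9, 8, 4).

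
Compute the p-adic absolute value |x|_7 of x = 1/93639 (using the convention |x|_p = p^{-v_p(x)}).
|1/93639|_7 = 2401

Step 1 — compute v_7(x) by factoring powers of 7 out of the numerator and denominator: v_7(1/93639) = -4. Step 2 — apply |x|_p = p^{-v_p(x)} = 7^{4} = 2401.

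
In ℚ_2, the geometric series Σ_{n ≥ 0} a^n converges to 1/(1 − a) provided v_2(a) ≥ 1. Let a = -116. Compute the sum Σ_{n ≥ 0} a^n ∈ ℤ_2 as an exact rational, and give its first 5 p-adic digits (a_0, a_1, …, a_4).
Σ a^n = 1/(1 − a) = 1/117;  first 5 digits = (1, 0, 1, 1, 1)

v_2(a) = 2 ≥ 1, so the series converges in ℤ_2 to 1/(1 − a) = 1/(1 − (-116)) = 1/117. Expand this rational in ℤ_2: compute digits iteratively via d_i = x_i mod 2, x_{i+1} = (x_i − d_i)/2. The first 5 digits are (1, 0, 1, 1, 1).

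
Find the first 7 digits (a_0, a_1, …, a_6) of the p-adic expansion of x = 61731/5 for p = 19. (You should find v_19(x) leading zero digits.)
(a_0, …, a_6) = (0, 0, 0, 17, 3, 15, 3)

v_19(61731/5) = 3, so a_0 = ... = a_2 = 0. Factor out: x = 19^3 · u with u = 9/5 a unit in ℤ_19. Expand u iteratively via a_{v+i} = u_i mod 19, u_{i+1} = (u_i − a_{v+i})/19:
  u_0 = 9/5;  a_3 = 17;  u_1 = (u_0 − 17)/19 = -4/5
  u_1 = -4/5;  a_4 = 3;  u_2 = (u_1 − 3)/19 = -1/5
  u_2 = -1/5;  a_5 = 15;  u_3 = (u_2 − 15)/19 = -4/5
  u_3 = -4/5;  a_6 = 3;  u_4 = (u_3 − 3)/19 = -1/5
Digits: (0, 0, 0, 17, 3, 15, 3).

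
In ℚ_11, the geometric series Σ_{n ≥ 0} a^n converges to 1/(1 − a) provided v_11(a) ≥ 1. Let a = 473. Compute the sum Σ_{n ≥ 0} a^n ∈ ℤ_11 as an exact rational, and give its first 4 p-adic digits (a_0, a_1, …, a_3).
Σ a^n = 1/(1 − a) = -1/472;  first 4 digits = (1, 10, 4, 2)

v_11(a) = 1 ≥ 1, so the series converges in ℤ_11 to 1/(1 − a) = 1/(1 − 473) = -1/472. Expand this rational in ℤ_11: compute digits iteratively via d_i = x_i mod 11, x_{i+1} = (x_i − d_i)/11. The first 4 digits are (1, 10, 4, 2).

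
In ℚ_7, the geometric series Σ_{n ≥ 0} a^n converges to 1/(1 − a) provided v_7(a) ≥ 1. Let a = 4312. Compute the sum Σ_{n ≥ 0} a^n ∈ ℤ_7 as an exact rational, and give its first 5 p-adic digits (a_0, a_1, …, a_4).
Σ a^n = 1/(1 − a) = -1/4311;  first 5 digits = (1, 0, 4, 5, 3)

v_7(a) = 2 ≥ 1, so the series converges in ℤ_7 to 1/(1 − a) = 1/(1 − 4312) = -1/4311. Expand this rational in ℤ_7: compute digits iteratively via d_i = x_i mod 7, x_{i+1} = (x_i − d_i)/7. The first 5 digits are (1, 0, 4, 5, 3).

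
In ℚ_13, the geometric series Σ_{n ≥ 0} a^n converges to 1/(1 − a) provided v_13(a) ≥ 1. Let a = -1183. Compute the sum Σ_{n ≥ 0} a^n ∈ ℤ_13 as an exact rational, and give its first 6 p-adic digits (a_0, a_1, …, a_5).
Σ a^n = 1/(1 − a) = 1/1184;  first 6 digits = (1, 0, 6, 12, 9, 3)

v_13(a) = 2 ≥ 1, so the series converges in ℤ_13 to 1/(1 − a) = 1/(1 − (-1183)) = 1/1184. Expand this rational in ℤ_13: compute digits iteratively via d_i = x_i mod 13, x_{i+1} = (x_i − d_i)/13. The first 6 digits are (1, 0, 6, 12, 9, 3).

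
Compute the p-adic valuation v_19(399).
v_19(399) = 1

v_19(n) is the largest exponent k such that 19^k divides n. Factor out: 399 = 19^1 · 21. (Sign doesn't affect v_p.) So v_19(399) = 1.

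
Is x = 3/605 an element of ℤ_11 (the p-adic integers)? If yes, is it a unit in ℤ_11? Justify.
x ∉ ℤ_11 (v_11(x) = -2 < 0)

ℤ_11 = {x ∈ ℚ_11 : v_11(x) ≥ 0} and ℤ_11^× = {x ∈ ℤ_11 : v_11(x) = 0}. Here v_11(3/605) = v_11(num) − v_11(den) = -2; compare against these criteria.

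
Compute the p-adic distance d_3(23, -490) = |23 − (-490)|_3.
d_3(23, -490) = 1/27

Step 1 — x − y = 23 − (-490) = 513. Step 2 — v_3(513) = 3 (factor: 513 = (3^3 · 19); the sign does not affect v_p). Step 3 — |x − y|_3 = 3^{-3} = 1/27.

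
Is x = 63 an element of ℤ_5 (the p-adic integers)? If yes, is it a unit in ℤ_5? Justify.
x ∈ ℤ_5^× (unit); v_5(x) = 0

ℤ_5 = {x ∈ ℚ_5 : v_5(x) ≥ 0} and ℤ_5^× = {x ∈ ℤ_5 : v_5(x) = 0}. Here v_5(63) = v_5(num) − v_5(den) = 0; compare against these criteria.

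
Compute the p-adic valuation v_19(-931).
v_19(-931) = 1

v_19(n) is the largest exponent k such that 19^k divides n. Factor out: -931 = -19^1 · 49. (Sign doesn't affect v_p.) So v_19(-931) = 1.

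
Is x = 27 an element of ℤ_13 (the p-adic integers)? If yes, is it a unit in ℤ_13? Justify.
x ∈ ℤ_13^× (unit); v_13(x) = 0

ℤ_13 = {x ∈ ℚ_13 : v_13(x) ≥ 0} and ℤ_13^× = {x ∈ ℤ_13 : v_13(x) = 0}. Here v_13(27) = v_13(num) − v_13(den) = 0; compare against these criteria.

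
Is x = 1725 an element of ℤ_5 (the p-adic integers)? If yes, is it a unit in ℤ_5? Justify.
x ∈ ℤ_5 but not a unit; v_5(x) = 2 > 0

ℤ_5 = {x ∈ ℚ_5 : v_5(x) ≥ 0} and ℤ_5^× = {x ∈ ℤ_5 : v_5(x) = 0}. Here v_5(1725) = v_5(num) − v_5(den) = 2; compare against these criteria.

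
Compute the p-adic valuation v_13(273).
v_13(273) = 1

v_13(n) is the largest exponent k such that 13^k divides n. Factor out: 273 = 13^1 · 21. (Sign doesn't affect v_p.) So v_13(273) = 1.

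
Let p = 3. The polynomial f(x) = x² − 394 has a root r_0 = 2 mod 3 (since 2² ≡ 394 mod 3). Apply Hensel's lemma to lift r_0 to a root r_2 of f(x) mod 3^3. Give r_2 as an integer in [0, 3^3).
r_2 = 23 (mod 27)

Hensel's recurrence: r_{i+1} = r_i − f(r_i)·(f′(r_i))^{-1} mod 3^{i+2}, with f′(x) = 2x. Iterate:
  r_0 = 2 (mod 3)
  r_1 = 5 (mod 9)
  r_2 = 23 (mod 27)
Final: r_2 = 23, and one checks f(r_2) ≡ 0 mod 3^3.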